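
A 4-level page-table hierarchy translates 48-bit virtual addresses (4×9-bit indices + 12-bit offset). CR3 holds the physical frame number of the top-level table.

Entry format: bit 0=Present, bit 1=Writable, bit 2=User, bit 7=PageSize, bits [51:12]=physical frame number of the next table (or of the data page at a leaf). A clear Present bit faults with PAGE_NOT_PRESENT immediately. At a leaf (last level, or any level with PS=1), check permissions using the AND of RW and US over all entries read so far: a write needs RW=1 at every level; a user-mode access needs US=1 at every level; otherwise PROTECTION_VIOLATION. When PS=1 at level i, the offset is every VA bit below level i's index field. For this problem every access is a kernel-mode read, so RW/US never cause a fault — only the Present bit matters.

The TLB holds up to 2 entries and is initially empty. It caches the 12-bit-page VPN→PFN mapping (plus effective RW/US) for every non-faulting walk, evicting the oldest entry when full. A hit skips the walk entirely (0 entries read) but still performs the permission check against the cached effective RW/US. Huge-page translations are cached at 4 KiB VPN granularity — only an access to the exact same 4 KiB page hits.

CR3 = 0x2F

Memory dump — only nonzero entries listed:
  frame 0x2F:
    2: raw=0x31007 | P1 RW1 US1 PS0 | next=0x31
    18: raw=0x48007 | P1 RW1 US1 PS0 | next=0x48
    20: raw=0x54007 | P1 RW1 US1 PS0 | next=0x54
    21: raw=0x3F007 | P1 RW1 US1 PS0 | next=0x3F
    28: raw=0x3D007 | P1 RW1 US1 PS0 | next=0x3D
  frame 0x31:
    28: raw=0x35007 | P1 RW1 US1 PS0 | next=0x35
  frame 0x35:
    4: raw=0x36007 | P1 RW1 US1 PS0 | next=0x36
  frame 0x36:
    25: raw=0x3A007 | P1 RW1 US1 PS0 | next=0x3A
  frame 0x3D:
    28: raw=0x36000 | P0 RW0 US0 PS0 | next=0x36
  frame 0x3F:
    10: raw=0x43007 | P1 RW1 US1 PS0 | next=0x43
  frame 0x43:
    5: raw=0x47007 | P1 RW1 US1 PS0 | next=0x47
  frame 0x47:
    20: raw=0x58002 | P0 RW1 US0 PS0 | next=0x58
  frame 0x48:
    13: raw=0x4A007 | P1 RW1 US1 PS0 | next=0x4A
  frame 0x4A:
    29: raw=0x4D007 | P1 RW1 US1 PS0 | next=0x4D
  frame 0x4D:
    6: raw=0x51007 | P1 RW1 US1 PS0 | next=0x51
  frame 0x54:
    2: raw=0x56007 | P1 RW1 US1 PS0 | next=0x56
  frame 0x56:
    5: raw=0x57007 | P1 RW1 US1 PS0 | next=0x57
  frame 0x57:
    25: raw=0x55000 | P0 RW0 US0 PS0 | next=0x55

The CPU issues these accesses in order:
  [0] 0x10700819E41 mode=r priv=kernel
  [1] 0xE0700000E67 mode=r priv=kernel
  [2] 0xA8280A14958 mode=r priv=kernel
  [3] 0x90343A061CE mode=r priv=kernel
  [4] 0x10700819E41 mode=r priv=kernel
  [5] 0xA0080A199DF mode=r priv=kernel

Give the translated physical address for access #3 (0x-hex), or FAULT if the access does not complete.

Walk each access:
#0 VA=0x10700819E41 (r,kernel):
  L0: frame=0x2F idx=2 entry=0x31007 [P=1 RW=1 US=1 PS=0]
  L1: frame=0x31 idx=28 entry=0x35007 [P=1 RW=1 US=1 PS=0]
  L2: frame=0x35 idx=4 entry=0x36007 [P=1 RW=1 US=1 PS=0]
  L3: frame=0x36 idx=25 entry=0x3A007 [P=1 RW=1 US=1 PS=0]
  ✓ 0x3AE41  — 4 lookups
#1 VA=0xE0700000E67 (r,kernel):
  L0: frame=0x2F idx=28 entry=0x3D007 [P=1 RW=1 US=1 PS=0]
  L1: frame=0x3D idx=28 entry=0x36000 [P=0 RW=0 US=0 PS=0]
  ✗ PAGE_NOT_PRESENT  [2 reads]
#2 VA=0xA8280A14958 (r,kernel):
  L0: frame=0x2F idx=21 entry=0x3F007 [P=1 RW=1 US=1 PS=0]
  L1: frame=0x3F idx=10 entry=0x43007 [P=1 RW=1 US=1 PS=0]
  L2: frame=0x43 idx=5 entry=0x47007 [P=1 RW=1 US=1 PS=0]
  L3: frame=0x47 idx=20 entry=0x58002 [P=0 RW=1 US=0 PS=0]
  ✗ PAGE_NOT_PRESENT  [4 reads]
#3 VA=0x90343A061CE (r,kernel):
  L0: frame=0x2F idx=18 entry=0x48007 [P=1 RW=1 US=1 PS=0]
  L1: frame=0x48 idx=13 entry=0x4A007 [P=1 RW=1 US=1 PS=0]
  L2: frame=0x4A idx=29 entry=0x4D007 [P=1 RW=1 US=1 PS=0]
  L3: frame=0x4D idx=6 entry=0x51007 [P=1 RW=1 US=1 PS=0]
  ✓ 0x511CE  — 4 lookups
#4 VA=0x10700819E41 (r,kernel):
  TLB hit vpn=0x10700819 → PA=0x3AE41
#5 VA=0xA0080A199DF (r,kernel):
  L0: frame=0x2F idx=20 entry=0x54007 [P=1 RW=1 US=1 PS=0]
  L1: frame=0x54 idx=2 entry=0x56007 [P=1 RW=1 US=1 PS=0]
  L2: frame=0x56 idx=5 entry=0x57007 [P=1 RW=1 US=1 PS=0]
  L3: frame=0x57 idx=25 entry=0x55000 [P=0 RW=0 US=0 PS=0]
  ✗ PAGE_NOT_PRESENT  [4 reads]

Access #3 PA: 0x511CE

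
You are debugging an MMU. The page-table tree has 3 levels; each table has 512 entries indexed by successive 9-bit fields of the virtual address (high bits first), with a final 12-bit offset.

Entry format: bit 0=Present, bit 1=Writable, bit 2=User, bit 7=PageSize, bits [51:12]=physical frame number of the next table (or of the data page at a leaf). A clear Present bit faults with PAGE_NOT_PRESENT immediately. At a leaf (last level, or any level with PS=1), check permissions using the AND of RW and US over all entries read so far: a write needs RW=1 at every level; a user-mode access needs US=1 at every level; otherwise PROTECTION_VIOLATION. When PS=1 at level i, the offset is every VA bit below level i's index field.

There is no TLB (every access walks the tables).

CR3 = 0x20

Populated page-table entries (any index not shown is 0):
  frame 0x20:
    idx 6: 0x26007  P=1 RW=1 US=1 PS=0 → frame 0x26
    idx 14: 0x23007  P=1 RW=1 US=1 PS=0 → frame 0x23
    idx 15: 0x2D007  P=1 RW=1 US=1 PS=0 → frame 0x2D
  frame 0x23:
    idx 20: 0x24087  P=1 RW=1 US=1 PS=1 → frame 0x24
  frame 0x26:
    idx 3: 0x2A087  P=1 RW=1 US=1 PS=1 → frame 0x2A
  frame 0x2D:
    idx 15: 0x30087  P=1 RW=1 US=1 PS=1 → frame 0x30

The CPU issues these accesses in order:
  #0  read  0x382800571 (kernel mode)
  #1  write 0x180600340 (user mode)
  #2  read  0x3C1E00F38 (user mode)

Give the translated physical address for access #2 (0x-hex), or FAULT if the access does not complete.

Per-access translation:
#0 VA=0x382800571 (r,kernel):
  L0: frame=0x20 idx=14 entry=0x23007 [P=1 RW=1 US=1 PS=0]
  L1: frame=0x23 idx=20 entry=0x24087 [P=1 RW=1 US=1 PS=1]
  → PA=0x24571 (huge @L1)  (2 entries read)
#1 VA=0x180600340 (w,user):
  L0: frame=0x20 idx=6 entry=0x26007 [P=1 RW=1 US=1 PS=0]
  L1: frame=0x26 idx=3 entry=0x2A087 [P=1 RW=1 US=1 PS=1]
  → PA=0x2A340 (huge @L1)  (2 entries read)
#2 VA=0x3C1E00F38 (r,user):
  L0: frame=0x20 idx=15 entry=0x2D007 [P=1 RW=1 US=1 PS=0]
  L1: frame=0x2D idx=15 entry=0x30087 [P=1 RW=1 US=1 PS=1]
  → PA=0x30F38 (huge @L1)  (2 entries read)

Access #2 PA: 0x30F38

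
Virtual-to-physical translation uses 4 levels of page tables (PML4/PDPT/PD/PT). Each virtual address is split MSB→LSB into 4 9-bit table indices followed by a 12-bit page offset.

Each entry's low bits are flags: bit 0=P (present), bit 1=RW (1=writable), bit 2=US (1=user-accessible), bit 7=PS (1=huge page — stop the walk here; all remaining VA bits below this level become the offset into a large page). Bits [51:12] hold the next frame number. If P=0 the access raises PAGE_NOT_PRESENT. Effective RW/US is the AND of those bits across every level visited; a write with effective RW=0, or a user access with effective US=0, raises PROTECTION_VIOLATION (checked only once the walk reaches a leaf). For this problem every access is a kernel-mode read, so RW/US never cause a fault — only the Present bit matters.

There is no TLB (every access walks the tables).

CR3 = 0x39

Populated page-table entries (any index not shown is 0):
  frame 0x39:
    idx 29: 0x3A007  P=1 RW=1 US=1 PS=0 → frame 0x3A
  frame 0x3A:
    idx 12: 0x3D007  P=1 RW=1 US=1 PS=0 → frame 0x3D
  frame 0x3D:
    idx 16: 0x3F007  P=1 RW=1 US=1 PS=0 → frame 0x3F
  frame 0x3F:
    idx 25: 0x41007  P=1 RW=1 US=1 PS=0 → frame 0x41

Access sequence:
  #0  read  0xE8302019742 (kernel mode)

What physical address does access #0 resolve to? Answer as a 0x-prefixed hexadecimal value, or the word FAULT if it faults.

Walk each access:
#0 VA=0xE8302019742 (r,kernel):
  [0] read 0x39 idx=29: raw=0x3A007 flags P=1 W=1 U=1 S=0
  [1] read 0x3A idx=12: raw=0x3D007 flags P=1 W=1 U=1 S=0
  [2] read 0x3D idx=16: raw=0x3F007 flags P=1 W=1 U=1 S=0
  [3] read 0x3F idx=25: raw=0x41007 flags P=1 W=1 U=1 S=0
  ✓ 0x41742  — 4 lookups

Access #0 PA: 0x41742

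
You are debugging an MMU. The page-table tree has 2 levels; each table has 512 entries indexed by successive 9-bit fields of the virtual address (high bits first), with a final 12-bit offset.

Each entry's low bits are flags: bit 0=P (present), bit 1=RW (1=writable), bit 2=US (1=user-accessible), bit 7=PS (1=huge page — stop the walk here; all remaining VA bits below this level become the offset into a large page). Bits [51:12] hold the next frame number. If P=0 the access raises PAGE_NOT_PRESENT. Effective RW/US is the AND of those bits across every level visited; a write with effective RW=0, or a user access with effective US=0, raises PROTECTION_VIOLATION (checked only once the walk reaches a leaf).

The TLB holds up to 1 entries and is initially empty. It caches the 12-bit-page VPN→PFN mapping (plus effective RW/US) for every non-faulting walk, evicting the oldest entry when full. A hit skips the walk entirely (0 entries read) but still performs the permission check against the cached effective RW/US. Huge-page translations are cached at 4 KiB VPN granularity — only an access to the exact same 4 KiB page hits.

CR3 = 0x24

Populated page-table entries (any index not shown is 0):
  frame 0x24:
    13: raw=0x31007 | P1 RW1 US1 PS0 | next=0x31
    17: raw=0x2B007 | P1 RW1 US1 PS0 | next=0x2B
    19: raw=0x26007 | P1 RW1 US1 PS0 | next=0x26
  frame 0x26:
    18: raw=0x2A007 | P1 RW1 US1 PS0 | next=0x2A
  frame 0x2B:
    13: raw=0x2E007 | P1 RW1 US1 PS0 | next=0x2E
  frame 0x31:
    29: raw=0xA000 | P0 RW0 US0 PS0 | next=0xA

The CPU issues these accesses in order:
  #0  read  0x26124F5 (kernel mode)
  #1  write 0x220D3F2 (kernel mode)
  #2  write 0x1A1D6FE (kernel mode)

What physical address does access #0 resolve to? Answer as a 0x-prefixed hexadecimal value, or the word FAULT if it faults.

Per-access translation:
#0 VA=0x26124F5 (r,kernel):
  L0: frame=0x24 idx=19 entry=0x26007 [P=1 RW=1 US=1 PS=0]
  L1: frame=0x26 idx=18 entry=0x2A007 [P=1 RW=1 US=1 PS=0]
  → PA=0x2A4F5  (2 entries read)
#1 VA=0x220D3F2 (w,kernel):
  L0: frame=0x24 idx=17 entry=0x2B007 [P=1 RW=1 US=1 PS=0]
  L1: frame=0x2B idx=13 entry=0x2E007 [P=1 RW=1 US=1 PS=0]
  → PA=0x2E3F2  (2 entries read)
#2 VA=0x1A1D6FE (w,kernel):
  L0: frame=0x24 idx=13 entry=0x31007 [P=1 RW=1 US=1 PS=0]
  L1: frame=0x31 idx=29 entry=0xA000 [P=0 RW=0 US=0 PS=0]
  ⇒ fault: PAGE_NOT_PRESENT  — 2 lookups

Access #0 PA: 0x2A4F5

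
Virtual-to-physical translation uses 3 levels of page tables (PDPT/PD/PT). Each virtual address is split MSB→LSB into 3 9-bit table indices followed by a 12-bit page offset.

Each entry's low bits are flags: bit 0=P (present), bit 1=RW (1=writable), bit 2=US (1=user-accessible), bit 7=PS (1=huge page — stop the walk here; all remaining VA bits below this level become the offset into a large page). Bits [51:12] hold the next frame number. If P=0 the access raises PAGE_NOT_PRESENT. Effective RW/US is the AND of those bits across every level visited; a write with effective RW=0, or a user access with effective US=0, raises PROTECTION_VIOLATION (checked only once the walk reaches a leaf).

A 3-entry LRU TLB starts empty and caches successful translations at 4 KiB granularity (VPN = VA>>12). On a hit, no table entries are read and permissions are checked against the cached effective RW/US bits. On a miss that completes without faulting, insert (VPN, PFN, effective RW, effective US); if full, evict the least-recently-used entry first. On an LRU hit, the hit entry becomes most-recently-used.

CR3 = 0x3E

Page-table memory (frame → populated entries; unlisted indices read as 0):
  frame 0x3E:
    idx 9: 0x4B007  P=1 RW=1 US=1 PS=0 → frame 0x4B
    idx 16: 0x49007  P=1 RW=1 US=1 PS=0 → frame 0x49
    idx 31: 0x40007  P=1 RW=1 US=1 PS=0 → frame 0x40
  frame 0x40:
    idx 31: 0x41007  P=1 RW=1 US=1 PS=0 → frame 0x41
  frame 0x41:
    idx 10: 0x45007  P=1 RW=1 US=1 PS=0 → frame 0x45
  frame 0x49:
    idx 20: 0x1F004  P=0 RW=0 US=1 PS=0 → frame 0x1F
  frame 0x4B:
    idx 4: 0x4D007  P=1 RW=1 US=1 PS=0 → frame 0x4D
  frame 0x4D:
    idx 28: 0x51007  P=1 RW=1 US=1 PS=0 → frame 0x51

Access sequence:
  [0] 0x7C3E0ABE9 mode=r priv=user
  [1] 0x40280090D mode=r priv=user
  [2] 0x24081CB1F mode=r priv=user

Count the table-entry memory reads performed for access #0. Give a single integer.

Walk each access:
#0 VA=0x7C3E0ABE9 (r,user):
  L0 @0x3E[31] → 0x40007  P=1,RW=1,US=1,PS=0
  L1 @0x40[31] → 0x41007  P=1,RW=1,US=1,PS=0
  L2 @0x41[10] → 0x45007  P=1,RW=1,US=1,PS=0
  ⇒ phys 0x45BE9  [3 reads]
#1 VA=0x40280090D (r,user):
  L0 @0x3E[16] → 0x49007  P=1,RW=1,US=1,PS=0
  L1 @0x49[20] → 0x1F004  P=0,RW=0,US=1,PS=0
  ✗ PAGE_NOT_PRESENT  [2 reads]
#2 VA=0x24081CB1F (r,user):
  L0 @0x3E[9] → 0x4B007  P=1,RW=1,US=1,PS=0
  L1 @0x4B[4] → 0x4D007  P=1,RW=1,US=1,PS=0
  L2 @0x4D[28] → 0x51007  P=1,RW=1,US=1,PS=0
  ⇒ phys 0x51B1F  [3 reads]

Entries read for #0: 3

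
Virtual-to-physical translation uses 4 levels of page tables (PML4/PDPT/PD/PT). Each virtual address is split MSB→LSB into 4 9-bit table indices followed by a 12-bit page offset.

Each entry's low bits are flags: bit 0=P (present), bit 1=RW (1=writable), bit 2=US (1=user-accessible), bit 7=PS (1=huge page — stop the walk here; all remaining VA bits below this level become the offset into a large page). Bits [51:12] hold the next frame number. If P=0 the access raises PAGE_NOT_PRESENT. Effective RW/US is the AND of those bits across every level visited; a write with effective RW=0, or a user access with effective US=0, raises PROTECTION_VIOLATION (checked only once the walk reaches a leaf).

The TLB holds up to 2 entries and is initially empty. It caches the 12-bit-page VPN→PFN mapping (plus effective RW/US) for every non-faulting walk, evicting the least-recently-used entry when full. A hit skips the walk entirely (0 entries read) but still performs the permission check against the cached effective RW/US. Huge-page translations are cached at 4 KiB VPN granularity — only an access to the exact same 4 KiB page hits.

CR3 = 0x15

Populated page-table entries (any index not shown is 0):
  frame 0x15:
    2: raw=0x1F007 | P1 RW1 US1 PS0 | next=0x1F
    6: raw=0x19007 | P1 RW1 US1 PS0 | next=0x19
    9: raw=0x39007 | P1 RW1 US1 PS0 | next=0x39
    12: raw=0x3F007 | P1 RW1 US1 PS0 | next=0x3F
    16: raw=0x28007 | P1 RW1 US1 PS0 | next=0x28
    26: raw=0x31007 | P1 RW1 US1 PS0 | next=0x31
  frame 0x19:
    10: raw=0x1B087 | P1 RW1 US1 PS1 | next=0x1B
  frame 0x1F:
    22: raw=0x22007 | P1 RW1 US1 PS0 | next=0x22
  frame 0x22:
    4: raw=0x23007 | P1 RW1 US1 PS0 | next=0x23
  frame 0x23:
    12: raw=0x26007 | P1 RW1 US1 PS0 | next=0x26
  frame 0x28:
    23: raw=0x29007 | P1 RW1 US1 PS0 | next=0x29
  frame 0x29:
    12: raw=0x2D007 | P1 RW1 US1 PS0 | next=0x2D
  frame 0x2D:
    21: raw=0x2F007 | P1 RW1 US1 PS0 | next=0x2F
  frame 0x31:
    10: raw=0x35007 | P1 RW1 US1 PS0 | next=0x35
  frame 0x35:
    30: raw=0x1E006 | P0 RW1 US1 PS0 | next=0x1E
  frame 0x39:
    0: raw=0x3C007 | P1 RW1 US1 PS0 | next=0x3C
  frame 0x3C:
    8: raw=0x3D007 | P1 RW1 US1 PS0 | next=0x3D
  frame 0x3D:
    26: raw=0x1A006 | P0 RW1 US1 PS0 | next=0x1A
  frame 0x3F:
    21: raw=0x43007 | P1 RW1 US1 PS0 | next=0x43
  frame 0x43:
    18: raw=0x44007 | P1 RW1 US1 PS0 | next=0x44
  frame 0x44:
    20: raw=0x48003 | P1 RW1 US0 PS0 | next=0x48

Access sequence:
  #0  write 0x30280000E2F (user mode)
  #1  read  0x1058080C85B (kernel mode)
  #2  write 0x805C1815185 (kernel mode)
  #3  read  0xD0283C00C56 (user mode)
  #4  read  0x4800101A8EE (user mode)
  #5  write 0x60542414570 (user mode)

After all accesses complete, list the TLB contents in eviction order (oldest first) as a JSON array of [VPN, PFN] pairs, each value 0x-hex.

Trace:
#0 VA=0x30280000E2F (w,user):
  [0] read 0x15 idx=6: raw=0x19007 flags P=1 W=1 U=1 S=0
  [1] read 0x19 idx=10: raw=0x1B087 flags P=1 W=1 U=1 S=1
  ✓ 0x1BE2F (huge @L1)  — 2 lookups
#1 VA=0x1058080C85B (r,kernel):
  [0] read 0x15 idx=2: raw=0x1F007 flags P=1 W=1 U=1 S=0
  [1] read 0x1F idx=22: raw=0x22007 flags P=1 W=1 U=1 S=0
  [2] read 0x22 idx=4: raw=0x23007 flags P=1 W=1 U=1 S=0
  [3] read 0x23 idx=12: raw=0x26007 flags P=1 W=1 U=1 S=0
  ✓ 0x2685B  — 4 lookups
#2 VA=0x805C1815185 (w,kernel):
  [0] read 0x15 idx=16: raw=0x28007 flags P=1 W=1 U=1 S=0
  [1] read 0x28 idx=23: raw=0x29007 flags P=1 W=1 U=1 S=0
  [2] read 0x29 idx=12: raw=0x2D007 flags P=1 W=1 U=1 S=0
  [3] read 0x2D idx=21: raw=0x2F007 flags P=1 W=1 U=1 S=0
  ✓ 0x2F185  — 4 lookups
#3 VA=0xD0283C00C56 (r,user):
  [0] read 0x15 idx=26: raw=0x31007 flags P=1 W=1 U=1 S=0
  [1] read 0x31 idx=10: raw=0x35007 flags P=1 W=1 U=1 S=0
  [2] read 0x35 idx=30: raw=0x1E006 flags P=0 W=1 U=1 S=0
  ⇒ fault: PAGE_NOT_PRESENT  — 3 lookups
#4 VA=0x4800101A8EE (r,user):
  [0] read 0x15 idx=9: raw=0x39007 flags P=1 W=1 U=1 S=0
  [1] read 0x39 idx=0: raw=0x3C007 flags P=1 W=1 U=1 S=0
  [2] read 0x3C idx=8: raw=0x3D007 flags P=1 W=1 U=1 S=0
  [3] read 0x3D idx=26: raw=0x1A006 flags P=0 W=1 U=1 S=0
  ⇒ fault: PAGE_NOT_PRESENT  — 4 lookups
#5 VA=0x60542414570 (w,user):
  [0] read 0x15 idx=12: raw=0x3F007 flags P=1 W=1 U=1 S=0
  [1] read 0x3F idx=21: raw=0x43007 flags P=1 W=1 U=1 S=0
  [2] read 0x43 idx=18: raw=0x44007 flags P=1 W=1 U=1 S=0
  [3] read 0x44 idx=20: raw=0x48003 flags P=1 W=1 U=0 S=0
  ⇒ fault: PROTECTION_VIOLATION  — 4 lookups

TLB: [["0x1058080C", "0x26"], ["0x805C1815", "0x2F"]]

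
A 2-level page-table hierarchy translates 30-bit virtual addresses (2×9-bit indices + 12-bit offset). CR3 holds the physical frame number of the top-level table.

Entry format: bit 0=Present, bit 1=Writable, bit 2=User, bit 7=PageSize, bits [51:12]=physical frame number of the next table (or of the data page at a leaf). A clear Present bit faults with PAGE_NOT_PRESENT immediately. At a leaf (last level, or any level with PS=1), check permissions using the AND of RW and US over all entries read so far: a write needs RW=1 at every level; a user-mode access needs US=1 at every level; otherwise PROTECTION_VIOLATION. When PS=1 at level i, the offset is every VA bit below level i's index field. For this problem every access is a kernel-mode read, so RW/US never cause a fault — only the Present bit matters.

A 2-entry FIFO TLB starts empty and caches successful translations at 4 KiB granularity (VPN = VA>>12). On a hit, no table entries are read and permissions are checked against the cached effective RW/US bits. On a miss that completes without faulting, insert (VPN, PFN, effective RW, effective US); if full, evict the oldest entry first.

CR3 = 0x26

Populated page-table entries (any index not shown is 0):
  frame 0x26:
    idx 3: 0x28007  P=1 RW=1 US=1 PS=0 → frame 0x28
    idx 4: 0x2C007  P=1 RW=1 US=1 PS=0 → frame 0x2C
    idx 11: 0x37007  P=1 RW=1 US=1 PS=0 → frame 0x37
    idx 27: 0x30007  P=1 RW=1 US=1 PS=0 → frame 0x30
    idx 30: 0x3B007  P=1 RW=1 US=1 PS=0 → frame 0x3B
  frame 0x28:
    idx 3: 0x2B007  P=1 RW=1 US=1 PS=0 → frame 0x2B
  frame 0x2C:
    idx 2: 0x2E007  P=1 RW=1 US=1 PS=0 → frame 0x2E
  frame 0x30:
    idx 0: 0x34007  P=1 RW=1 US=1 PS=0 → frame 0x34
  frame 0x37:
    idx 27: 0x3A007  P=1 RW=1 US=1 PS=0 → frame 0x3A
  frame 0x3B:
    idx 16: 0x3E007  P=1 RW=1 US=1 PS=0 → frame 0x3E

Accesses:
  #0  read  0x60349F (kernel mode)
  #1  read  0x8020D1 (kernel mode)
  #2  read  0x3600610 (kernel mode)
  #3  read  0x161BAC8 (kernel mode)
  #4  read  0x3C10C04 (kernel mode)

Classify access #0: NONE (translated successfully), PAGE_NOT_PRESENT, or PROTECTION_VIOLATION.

Walk each access:
#0 VA=0x60349F (r,kernel):
  L0: frame=0x26 idx=3 entry=0x28007 [P=1 RW=1 US=1 PS=0]
  L1: frame=0x28 idx=3 entry=0x2B007 [P=1 RW=1 US=1 PS=0]
  ✓ 0x2B49F  — 2 lookups
#1 VA=0x8020D1 (r,kernel):
  L0: frame=0x26 idx=4 entry=0x2C007 [P=1 RW=1 US=1 PS=0]
  L1: frame=0x2C idx=2 entry=0x2E007 [P=1 RW=1 US=1 PS=0]
  ✓ 0x2E0D1  — 2 lookups
#2 VA=0x3600610 (r,kernel):
  L0: frame=0x26 idx=27 entry=0x30007 [P=1 RW=1 US=1 PS=0]
  L1: frame=0x30 idx=0 entry=0x34007 [P=1 RW=1 US=1 PS=0]
  ✓ 0x34610  — 2 lookups
#3 VA=0x161BAC8 (r,kernel):
  L0: frame=0x26 idx=11 entry=0x37007 [P=1 RW=1 US=1 PS=0]
  L1: frame=0x37 idx=27 entry=0x3A007 [P=1 RW=1 US=1 PS=0]
  ✓ 0x3AAC8  — 2 lookups
#4 VA=0x3C10C04 (r,kernel):
  L0: frame=0x26 idx=30 entry=0x3B007 [P=1 RW=1 US=1 PS=0]
  L1: frame=0x3B idx=16 entry=0x3E007 [P=1 RW=1 US=1 PS=0]
  ✓ 0x3EC04  — 2 lookups

Access #0 fault: NONE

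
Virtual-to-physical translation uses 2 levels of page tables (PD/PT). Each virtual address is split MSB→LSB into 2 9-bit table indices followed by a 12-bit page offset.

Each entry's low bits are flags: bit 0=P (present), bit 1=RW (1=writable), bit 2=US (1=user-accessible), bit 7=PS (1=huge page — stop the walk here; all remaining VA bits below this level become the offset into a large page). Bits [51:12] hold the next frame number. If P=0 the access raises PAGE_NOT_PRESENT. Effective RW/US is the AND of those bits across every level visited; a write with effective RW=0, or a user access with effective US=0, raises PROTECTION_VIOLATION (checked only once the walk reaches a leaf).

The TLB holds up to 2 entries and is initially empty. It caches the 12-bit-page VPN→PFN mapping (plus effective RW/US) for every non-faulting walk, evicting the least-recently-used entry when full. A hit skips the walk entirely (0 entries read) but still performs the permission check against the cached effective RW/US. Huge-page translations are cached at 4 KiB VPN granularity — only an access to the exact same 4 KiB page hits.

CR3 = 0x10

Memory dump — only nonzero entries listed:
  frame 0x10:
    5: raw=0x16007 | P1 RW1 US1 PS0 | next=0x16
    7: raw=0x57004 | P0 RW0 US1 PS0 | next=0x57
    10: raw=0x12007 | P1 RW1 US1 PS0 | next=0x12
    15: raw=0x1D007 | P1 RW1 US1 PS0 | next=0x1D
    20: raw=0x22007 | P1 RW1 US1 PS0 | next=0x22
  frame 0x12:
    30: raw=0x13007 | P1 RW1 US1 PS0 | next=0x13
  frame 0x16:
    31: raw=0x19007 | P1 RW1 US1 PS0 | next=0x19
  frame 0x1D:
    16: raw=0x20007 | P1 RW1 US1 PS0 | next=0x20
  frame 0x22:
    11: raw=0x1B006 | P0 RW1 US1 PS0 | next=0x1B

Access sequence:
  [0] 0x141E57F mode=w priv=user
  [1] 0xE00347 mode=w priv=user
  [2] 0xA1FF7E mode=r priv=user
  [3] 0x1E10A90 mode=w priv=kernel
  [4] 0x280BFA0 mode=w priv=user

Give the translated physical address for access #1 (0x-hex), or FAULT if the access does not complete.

Trace:
#0 VA=0x141E57F (w,user):
  L0 @0x10[10] → 0x12007  P=1,RW=1,US=1,PS=0
  L1 @0x12[30] → 0x13007  P=1,RW=1,US=1,PS=0
  ✓ 0x1357F  — 2 lookups
#1 VA=0xE00347 (w,user):
  L0 @0x10[7] → 0x57004  P=0,RW=0,US=1,PS=0
  → PAGE_NOT_PRESENT  (1 entries read)
#2 VA=0xA1FF7E (r,user):
  L0 @0x10[5] → 0x16007  P=1,RW=1,US=1,PS=0
  L1 @0x16[31] → 0x19007  P=1,RW=1,US=1,PS=0
  ✓ 0x19F7E  — 2 lookups
#3 VA=0x1E10A90 (w,kernel):
  L0 @0x10[15] → 0x1D007  P=1,RW=1,US=1,PS=0
  L1 @0x1D[16] → 0x20007  P=1,RW=1,US=1,PS=0
  ✓ 0x20A90  — 2 lookups
#4 VA=0x280BFA0 (w,user):
  L0 @0x10[20] → 0x22007  P=1,RW=1,US=1,PS=0
  L1 @0x22[11] → 0x1B006  P=0,RW=1,US=1,PS=0
  → PAGE_NOT_PRESENT  (2 entries read)

Access #1 PA: FAULT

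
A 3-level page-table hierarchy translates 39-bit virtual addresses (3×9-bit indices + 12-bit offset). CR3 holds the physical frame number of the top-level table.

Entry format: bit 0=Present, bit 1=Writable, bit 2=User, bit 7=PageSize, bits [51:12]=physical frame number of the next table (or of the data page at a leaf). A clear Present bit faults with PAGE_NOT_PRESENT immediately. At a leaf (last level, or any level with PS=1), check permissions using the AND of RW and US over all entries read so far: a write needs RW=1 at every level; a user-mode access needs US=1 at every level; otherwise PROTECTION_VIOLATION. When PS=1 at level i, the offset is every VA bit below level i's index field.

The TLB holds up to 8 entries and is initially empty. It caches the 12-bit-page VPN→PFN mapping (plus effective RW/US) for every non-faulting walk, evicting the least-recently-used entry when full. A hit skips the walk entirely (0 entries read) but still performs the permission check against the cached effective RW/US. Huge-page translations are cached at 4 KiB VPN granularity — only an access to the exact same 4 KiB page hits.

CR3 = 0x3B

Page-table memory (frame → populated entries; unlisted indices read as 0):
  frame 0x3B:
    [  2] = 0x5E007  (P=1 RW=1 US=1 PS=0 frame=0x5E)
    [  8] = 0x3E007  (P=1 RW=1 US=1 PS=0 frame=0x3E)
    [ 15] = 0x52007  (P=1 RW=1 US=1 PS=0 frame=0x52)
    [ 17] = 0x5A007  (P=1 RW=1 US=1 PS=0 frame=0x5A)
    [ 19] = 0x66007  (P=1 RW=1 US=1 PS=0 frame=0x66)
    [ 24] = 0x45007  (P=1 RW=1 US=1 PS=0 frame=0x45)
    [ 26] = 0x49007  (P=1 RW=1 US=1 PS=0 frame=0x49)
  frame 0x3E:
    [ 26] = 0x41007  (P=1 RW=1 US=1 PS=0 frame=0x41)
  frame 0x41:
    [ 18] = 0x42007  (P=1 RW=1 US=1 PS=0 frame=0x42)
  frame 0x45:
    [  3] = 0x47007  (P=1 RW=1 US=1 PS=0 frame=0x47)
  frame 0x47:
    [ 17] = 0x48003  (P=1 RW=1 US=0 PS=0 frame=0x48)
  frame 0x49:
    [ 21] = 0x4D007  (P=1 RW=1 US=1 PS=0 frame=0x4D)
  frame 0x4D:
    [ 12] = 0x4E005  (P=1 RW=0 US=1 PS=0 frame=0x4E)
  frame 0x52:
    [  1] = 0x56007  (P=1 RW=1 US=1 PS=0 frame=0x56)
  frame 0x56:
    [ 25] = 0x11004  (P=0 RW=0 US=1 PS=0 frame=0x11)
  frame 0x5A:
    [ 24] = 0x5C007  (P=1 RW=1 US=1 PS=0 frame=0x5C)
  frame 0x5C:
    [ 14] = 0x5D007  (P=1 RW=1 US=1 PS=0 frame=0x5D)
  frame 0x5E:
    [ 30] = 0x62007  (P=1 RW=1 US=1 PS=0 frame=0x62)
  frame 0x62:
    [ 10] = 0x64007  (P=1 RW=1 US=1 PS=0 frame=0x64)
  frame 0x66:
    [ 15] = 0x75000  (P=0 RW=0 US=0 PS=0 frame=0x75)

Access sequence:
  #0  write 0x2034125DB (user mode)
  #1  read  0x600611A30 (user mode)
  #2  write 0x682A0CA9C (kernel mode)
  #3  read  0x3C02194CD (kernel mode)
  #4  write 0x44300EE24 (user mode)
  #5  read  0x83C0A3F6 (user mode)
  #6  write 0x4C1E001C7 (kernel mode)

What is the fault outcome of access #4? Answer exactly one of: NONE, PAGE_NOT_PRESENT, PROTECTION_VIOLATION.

Walk each access:
#0 VA=0x2034125DB (w,user):
  [0] read 0x3B idx=8: raw=0x3E007 flags P=1 W=1 U=1 S=0
  [1] read 0x3E idx=26: raw=0x41007 flags P=1 W=1 U=1 S=0
  [2] read 0x41 idx=18: raw=0x42007 flags P=1 W=1 U=1 S=0
  → PA=0x425DB  (3 entries read)
#1 VA=0x600611A30 (r,user):
  [0] read 0x3B idx=24: raw=0x45007 flags P=1 W=1 U=1 S=0
  [1] read 0x45 idx=3: raw=0x47007 flags P=1 W=1 U=1 S=0
  [2] read 0x47 idx=17: raw=0x48003 flags P=1 W=1 U=0 S=0
  ✗ PROTECTION_VIOLATION  [3 reads]
#2 VA=0x682A0CA9C (w,kernel):
  [0] read 0x3B idx=26: raw=0x49007 flags P=1 W=1 U=1 S=0
  [1] read 0x49 idx=21: raw=0x4D007 flags P=1 W=1 U=1 S=0
  [2] read 0x4D idx=12: raw=0x4E005 flags P=1 W=0 U=1 S=0
  ✗ PROTECTION_VIOLATION  [3 reads]
#3 VA=0x3C02194CD (r,kernel):
  [0] read 0x3B idx=15: raw=0x52007 flags P=1 W=1 U=1 S=0
  [1] read 0x52 idx=1: raw=0x56007 flags P=1 W=1 U=1 S=0
  [2] read 0x56 idx=25: raw=0x11004 flags P=0 W=0 U=1 S=0
  ✗ PAGE_NOT_PRESENT  [3 reads]
#4 VA=0x44300EE24 (w,user):
  [0] read 0x3B idx=17: raw=0x5A007 flags P=1 W=1 U=1 S=0
  [1] read 0x5A idx=24: raw=0x5C007 flags P=1 W=1 U=1 S=0
  [2] read 0x5C idx=14: raw=0x5D007 flags P=1 W=1 U=1 S=0
  → PA=0x5DE24  (3 entries read)
#5 VA=0x83C0A3F6 (r,user):
  [0] read 0x3B idx=2: raw=0x5E007 flags P=1 W=1 U=1 S=0
  [1] read 0x5E idx=30: raw=0x62007 flags P=1 W=1 U=1 S=0
  [2] read 0x62 idx=10: raw=0x64007 flags P=1 W=1 U=1 S=0
  → PA=0x643F6  (3 entries read)
#6 VA=0x4C1E001C7 (w,kernel):
  [0] read 0x3B idx=19: raw=0x66007 flags P=1 W=1 U=1 S=0
  [1] read 0x66 idx=15: raw=0x75000 flags P=0 W=0 U=0 S=0
  ✗ PAGE_NOT_PRESENT  [2 reads]

Access #4 fault: NONE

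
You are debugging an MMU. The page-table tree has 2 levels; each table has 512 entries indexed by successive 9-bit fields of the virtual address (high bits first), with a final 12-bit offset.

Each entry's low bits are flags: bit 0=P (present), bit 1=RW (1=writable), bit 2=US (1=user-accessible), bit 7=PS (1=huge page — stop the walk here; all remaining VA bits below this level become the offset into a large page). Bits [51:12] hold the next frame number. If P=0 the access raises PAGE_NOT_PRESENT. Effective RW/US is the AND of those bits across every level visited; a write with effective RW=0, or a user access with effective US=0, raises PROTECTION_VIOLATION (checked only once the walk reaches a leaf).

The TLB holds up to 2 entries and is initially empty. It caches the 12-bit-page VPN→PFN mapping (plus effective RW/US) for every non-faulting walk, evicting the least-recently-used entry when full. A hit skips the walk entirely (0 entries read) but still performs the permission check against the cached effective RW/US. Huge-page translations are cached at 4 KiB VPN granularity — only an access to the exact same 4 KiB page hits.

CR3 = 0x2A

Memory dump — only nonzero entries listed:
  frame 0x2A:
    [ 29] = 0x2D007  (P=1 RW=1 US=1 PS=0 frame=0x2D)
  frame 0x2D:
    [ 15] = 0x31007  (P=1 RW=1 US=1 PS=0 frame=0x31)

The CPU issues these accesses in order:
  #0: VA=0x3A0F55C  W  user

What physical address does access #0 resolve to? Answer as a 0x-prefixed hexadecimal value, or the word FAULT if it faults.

Trace:
#0 VA=0x3A0F55C (w,user):
  [0] read 0x2A idx=29: raw=0x2D007 flags P=1 W=1 U=1 S=0
  [1] read 0x2D idx=15: raw=0x31007 flags P=1 W=1 U=1 S=0
  → PA=0x3155C  (2 entries read)

Access #0 PA: 0x3155C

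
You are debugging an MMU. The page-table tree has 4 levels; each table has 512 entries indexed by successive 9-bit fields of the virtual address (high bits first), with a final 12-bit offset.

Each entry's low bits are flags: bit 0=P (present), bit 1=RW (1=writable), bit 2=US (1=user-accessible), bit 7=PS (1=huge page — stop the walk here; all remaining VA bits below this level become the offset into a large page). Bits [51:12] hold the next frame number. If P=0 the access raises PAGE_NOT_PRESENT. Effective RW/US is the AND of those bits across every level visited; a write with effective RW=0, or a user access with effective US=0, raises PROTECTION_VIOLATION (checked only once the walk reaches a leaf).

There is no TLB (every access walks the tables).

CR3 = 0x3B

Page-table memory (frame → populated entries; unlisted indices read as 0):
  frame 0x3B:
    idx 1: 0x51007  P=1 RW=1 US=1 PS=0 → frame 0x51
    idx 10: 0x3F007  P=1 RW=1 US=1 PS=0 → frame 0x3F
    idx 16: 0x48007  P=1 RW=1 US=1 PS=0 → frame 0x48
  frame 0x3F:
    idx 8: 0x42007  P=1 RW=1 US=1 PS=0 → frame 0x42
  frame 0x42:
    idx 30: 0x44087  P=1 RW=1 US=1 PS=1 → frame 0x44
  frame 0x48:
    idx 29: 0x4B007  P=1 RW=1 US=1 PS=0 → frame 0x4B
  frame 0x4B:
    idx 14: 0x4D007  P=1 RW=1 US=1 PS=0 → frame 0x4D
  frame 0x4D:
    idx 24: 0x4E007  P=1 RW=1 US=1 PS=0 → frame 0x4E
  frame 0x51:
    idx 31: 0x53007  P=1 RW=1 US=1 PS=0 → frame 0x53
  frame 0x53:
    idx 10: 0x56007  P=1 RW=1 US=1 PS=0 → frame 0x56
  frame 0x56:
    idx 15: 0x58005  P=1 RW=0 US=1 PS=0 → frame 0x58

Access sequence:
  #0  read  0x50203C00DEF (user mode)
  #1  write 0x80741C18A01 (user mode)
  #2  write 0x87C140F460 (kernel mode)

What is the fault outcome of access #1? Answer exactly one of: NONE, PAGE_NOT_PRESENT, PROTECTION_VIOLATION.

Per-access translation:
#0 VA=0x50203C00DEF (r,user):
  lvl0: tbl 0x3B, slot 10 ⇒ 0x3F007 (P1/RW1/US1/PS0)
  lvl1: tbl 0x3F, slot 8 ⇒ 0x42007 (P1/RW1/US1/PS0)
  lvl2: tbl 0x42, slot 30 ⇒ 0x44087 (P1/RW1/US1/PS1)
  → PA=0x44DEF (huge @L2)  (3 entries read)
#1 VA=0x80741C18A01 (w,user):
  lvl0: tbl 0x3B, slot 16 ⇒ 0x48007 (P1/RW1/US1/PS0)
  lvl1: tbl 0x48, slot 29 ⇒ 0x4B007 (P1/RW1/US1/PS0)
  lvl2: tbl 0x4B, slot 14 ⇒ 0x4D007 (P1/RW1/US1/PS0)
  lvl3: tbl 0x4D, slot 24 ⇒ 0x4E007 (P1/RW1/US1/PS0)
  → PA=0x4EA01  (4 entries read)
#2 VA=0x87C140F460 (w,kernel):
  lvl0: tbl 0x3B, slot 1 ⇒ 0x51007 (P1/RW1/US1/PS0)
  lvl1: tbl 0x51, slot 31 ⇒ 0x53007 (P1/RW1/US1/PS0)
  lvl2: tbl 0x53, slot 10 ⇒ 0x56007 (P1/RW1/US1/PS0)
  lvl3: tbl 0x56, slot 15 ⇒ 0x58005 (P1/RW0/US1/PS0)
  ✗ PROTECTION_VIOLATION  [4 reads]

Access #1 fault: NONE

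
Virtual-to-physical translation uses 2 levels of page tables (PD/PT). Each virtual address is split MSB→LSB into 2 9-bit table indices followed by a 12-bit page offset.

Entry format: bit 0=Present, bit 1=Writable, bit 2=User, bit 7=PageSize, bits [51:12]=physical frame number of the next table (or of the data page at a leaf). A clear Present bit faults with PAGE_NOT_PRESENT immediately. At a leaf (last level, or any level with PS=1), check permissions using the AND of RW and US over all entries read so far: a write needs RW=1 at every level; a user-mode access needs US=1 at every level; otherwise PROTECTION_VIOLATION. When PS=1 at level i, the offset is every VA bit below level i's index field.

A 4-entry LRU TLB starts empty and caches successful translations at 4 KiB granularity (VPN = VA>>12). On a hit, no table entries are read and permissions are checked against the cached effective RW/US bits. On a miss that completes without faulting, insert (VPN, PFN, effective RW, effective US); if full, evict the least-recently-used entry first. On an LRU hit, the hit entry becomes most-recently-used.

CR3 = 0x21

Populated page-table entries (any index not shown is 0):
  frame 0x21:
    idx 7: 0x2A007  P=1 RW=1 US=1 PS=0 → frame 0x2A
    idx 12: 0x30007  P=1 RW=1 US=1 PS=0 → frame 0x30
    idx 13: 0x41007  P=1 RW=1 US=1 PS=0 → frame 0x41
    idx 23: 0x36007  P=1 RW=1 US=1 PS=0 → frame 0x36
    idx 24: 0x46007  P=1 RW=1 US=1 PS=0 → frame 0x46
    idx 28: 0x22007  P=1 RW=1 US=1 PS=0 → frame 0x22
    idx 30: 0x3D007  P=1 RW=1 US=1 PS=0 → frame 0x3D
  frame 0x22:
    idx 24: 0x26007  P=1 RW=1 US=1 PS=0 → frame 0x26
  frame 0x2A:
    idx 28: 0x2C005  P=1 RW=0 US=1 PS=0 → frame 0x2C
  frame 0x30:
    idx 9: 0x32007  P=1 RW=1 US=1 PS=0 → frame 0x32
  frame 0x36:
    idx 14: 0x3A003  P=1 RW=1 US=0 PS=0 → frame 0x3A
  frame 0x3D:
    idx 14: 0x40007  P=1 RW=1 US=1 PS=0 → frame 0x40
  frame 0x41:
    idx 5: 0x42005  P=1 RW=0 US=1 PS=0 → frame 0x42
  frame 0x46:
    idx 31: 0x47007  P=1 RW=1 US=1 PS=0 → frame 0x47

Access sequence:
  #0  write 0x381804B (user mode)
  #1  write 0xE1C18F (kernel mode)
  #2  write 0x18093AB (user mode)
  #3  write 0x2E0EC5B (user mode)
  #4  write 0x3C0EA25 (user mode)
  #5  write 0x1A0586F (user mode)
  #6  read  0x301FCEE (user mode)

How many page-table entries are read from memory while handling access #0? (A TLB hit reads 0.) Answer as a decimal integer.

Per-access translation:
#0 VA=0x381804B (w,user):
  lvl0: tbl 0x21, slot 28 ⇒ 0x22007 (P1/RW1/US1/PS0)
  lvl1: tbl 0x22, slot 24 ⇒ 0x26007 (P1/RW1/US1/PS0)
  ⇒ phys 0x2604B  [2 reads]
#1 VA=0xE1C18F (w,kernel):
  lvl0: tbl 0x21, slot 7 ⇒ 0x2A007 (P1/RW1/US1/PS0)
  lvl1: tbl 0x2A, slot 28 ⇒ 0x2C005 (P1/RW0/US1/PS0)
  → PROTECTION_VIOLATION  (2 entries read)
#2 VA=0x18093AB (w,user):
  lvl0: tbl 0x21, slot 12 ⇒ 0x30007 (P1/RW1/US1/PS0)
  lvl1: tbl 0x30, slot 9 ⇒ 0x32007 (P1/RW1/US1/PS0)
  ⇒ phys 0x323AB  [2 reads]
#3 VA=0x2E0EC5B (w,user):
  lvl0: tbl 0x21, slot 23 ⇒ 0x36007 (P1/RW1/US1/PS0)
  lvl1: tbl 0x36, slot 14 ⇒ 0x3A003 (P1/RW1/US0/PS0)
  → PROTECTION_VIOLATION  (2 entries read)
#4 VA=0x3C0EA25 (w,user):
  lvl0: tbl 0x21, slot 30 ⇒ 0x3D007 (P1/RW1/US1/PS0)
  lvl1: tbl 0x3D, slot 14 ⇒ 0x40007 (P1/RW1/US1/PS0)
  ⇒ phys 0x40A25  [2 reads]
#5 VA=0x1A0586F (w,user):
  lvl0: tbl 0x21, slot 13 ⇒ 0x41007 (P1/RW1/US1/PS0)
  lvl1: tbl 0x41, slot 5 ⇒ 0x42005 (P1/RW0/US1/PS0)
  → PROTECTION_VIOLATION  (2 entries read)
#6 VA=0x301FCEE (r,user):
  lvl0: tbl 0x21, slot 24 ⇒ 0x46007 (P1/RW1/US1/PS0)
  lvl1: tbl 0x46, slot 31 ⇒ 0x47007 (P1/RW1/US1/PS0)
  ⇒ phys 0x47CEE  [2 reads]

Entries read for #0: 2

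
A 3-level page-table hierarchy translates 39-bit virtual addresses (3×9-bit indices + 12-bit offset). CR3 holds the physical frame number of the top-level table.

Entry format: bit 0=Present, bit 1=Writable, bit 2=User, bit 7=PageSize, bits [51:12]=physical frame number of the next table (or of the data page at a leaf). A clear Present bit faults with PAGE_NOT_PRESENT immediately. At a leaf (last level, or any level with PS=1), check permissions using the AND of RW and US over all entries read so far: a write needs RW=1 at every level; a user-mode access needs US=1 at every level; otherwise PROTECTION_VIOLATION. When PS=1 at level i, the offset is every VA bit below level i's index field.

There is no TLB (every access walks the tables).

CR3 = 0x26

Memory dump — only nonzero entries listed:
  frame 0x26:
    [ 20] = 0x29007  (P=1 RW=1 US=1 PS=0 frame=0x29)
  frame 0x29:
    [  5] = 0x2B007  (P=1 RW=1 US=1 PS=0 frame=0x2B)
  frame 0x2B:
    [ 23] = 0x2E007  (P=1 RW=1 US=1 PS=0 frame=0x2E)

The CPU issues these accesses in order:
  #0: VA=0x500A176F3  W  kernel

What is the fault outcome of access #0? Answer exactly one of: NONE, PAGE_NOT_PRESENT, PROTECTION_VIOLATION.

Walk each access:
#0 VA=0x500A176F3 (w,kernel):
  lvl0: tbl 0x26, slot 20 ⇒ 0x29007 (P1/RW1/US1/PS0)
  lvl1: tbl 0x29, slot 5 ⇒ 0x2B007 (P1/RW1/US1/PS0)
  lvl2: tbl 0x2B, slot 23 ⇒ 0x2E007 (P1/RW1/US1/PS0)
  ⇒ phys 0x2E6F3  [3 reads]

Access #0 fault: NONE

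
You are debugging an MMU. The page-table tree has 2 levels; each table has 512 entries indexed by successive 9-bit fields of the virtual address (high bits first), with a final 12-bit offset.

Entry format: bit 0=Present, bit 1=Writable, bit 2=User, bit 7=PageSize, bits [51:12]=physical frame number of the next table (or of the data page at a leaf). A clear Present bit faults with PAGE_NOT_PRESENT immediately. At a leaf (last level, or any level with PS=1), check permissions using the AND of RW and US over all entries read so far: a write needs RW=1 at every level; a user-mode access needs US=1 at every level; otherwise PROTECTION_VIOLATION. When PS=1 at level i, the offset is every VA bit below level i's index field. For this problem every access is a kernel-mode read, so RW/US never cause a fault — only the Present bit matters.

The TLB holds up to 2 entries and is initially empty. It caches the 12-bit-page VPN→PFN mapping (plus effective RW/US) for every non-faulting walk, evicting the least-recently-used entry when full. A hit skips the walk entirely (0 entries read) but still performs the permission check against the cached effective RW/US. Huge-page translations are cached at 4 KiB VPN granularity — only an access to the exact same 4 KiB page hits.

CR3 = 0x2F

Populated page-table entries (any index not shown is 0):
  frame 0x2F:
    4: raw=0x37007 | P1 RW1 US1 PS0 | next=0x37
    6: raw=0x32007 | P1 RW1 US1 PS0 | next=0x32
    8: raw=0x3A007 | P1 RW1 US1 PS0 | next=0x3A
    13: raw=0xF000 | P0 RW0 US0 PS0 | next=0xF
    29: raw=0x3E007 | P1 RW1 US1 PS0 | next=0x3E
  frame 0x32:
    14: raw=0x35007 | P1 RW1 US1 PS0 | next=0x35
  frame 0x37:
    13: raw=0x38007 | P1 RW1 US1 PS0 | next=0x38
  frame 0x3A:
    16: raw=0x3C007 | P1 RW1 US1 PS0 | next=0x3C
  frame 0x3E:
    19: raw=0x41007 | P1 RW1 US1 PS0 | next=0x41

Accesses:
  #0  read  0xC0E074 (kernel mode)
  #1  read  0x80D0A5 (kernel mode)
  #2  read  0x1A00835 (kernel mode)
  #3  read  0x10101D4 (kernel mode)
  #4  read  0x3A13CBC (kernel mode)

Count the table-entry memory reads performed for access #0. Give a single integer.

Per-access translation:
#0 VA=0xC0E074 (r,kernel):
  L0 @0x2F[6] → 0x32007  P=1,RW=1,US=1,PS=0
  L1 @0x32[14] → 0x35007  P=1,RW=1,US=1,PS=0
  ⇒ phys 0x35074  [2 reads]
#1 VA=0x80D0A5 (r,kernel):
  L0 @0x2F[4] → 0x37007  P=1,RW=1,US=1,PS=0
  L1 @0x37[13] → 0x38007  P=1,RW=1,US=1,PS=0
  ⇒ phys 0x380A5  [2 reads]
#2 VA=0x1A00835 (r,kernel):
  L0 @0x2F[13] → 0xF000  P=0,RW=0,US=0,PS=0
  ✗ PAGE_NOT_PRESENT  [1 reads]
#3 VA=0x10101D4 (r,kernel):
  L0 @0x2F[8] → 0x3A007  P=1,RW=1,US=1,PS=0
  L1 @0x3A[16] → 0x3C007  P=1,RW=1,US=1,PS=0
  ⇒ phys 0x3C1D4  [2 reads]
#4 VA=0x3A13CBC (r,kernel):
  L0 @0x2F[29] → 0x3E007  P=1,RW=1,US=1,PS=0
  L1 @0x3E[19] → 0x41007  P=1,RW=1,US=1,PS=0
  ⇒ phys 0x41CBC  [2 reads]

Entries read for #0: 2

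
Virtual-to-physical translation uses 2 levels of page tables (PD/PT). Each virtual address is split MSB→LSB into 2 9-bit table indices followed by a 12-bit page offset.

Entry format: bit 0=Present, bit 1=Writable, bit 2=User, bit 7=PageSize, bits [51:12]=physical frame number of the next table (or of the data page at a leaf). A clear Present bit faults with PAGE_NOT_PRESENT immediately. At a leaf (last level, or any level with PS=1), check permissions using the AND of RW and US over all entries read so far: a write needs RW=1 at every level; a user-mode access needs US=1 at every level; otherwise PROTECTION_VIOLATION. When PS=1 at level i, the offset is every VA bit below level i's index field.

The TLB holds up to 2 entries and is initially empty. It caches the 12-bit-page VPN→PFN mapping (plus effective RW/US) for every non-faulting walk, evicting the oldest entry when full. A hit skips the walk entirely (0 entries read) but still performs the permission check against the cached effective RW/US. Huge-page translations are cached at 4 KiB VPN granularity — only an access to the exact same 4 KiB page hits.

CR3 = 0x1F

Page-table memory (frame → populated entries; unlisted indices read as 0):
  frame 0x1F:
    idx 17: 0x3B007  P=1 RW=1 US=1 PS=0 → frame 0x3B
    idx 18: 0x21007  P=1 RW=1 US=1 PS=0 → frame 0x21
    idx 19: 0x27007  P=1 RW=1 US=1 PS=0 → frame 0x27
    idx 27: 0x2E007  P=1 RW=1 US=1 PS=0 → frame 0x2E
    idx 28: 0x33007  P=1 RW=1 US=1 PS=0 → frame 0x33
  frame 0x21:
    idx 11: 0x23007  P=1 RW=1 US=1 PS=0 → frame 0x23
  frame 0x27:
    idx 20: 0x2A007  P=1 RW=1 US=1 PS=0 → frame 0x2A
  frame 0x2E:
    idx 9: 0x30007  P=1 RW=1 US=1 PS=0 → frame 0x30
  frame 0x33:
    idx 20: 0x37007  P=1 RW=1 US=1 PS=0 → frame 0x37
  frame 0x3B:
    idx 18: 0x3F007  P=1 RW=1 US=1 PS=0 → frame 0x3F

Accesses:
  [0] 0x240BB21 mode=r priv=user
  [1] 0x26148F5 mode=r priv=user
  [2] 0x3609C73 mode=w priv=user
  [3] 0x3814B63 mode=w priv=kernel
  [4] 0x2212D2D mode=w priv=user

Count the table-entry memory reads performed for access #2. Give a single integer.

Walk each access:
#0 VA=0x240BB21 (r,user):
  L0: frame=0x1F idx=18 entry=0x21007 [P=1 RW=1 US=1 PS=0]
  L1: frame=0x21 idx=11 entry=0x23007 [P=1 RW=1 US=1 PS=0]
  ⇒ phys 0x23B21  [2 reads]
#1 VA=0x26148F5 (r,user):
  L0: frame=0x1F idx=19 entry=0x27007 [P=1 RW=1 US=1 PS=0]
  L1: frame=0x27 idx=20 entry=0x2A007 [P=1 RW=1 US=1 PS=0]
  ⇒ phys 0x2A8F5  [2 reads]
#2 VA=0x3609C73 (w,user):
  L0: frame=0x1F idx=27 entry=0x2E007 [P=1 RW=1 US=1 PS=0]
  L1: frame=0x2E idx=9 entry=0x30007 [P=1 RW=1 US=1 PS=0]
  ⇒ phys 0x30C73  [2 reads]
#3 VA=0x3814B63 (w,kernel):
  L0: frame=0x1F idx=28 entry=0x33007 [P=1 RW=1 US=1 PS=0]
  L1: frame=0x33 idx=20 entry=0x37007 [P=1 RW=1 US=1 PS=0]
  ⇒ phys 0x37B63  [2 reads]
#4 VA=0x2212D2D (w,user):
  L0: frame=0x1F idx=17 entry=0x3B007 [P=1 RW=1 US=1 PS=0]
  L1: frame=0x3B idx=18 entry=0x3F007 [P=1 RW=1 US=1 PS=0]
  ⇒ phys 0x3FD2D  [2 reads]

Entries read for #2: 2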